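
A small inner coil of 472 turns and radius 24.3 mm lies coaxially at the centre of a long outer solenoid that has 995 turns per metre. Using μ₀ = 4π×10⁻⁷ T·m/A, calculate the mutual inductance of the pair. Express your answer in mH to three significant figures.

M ≈ 1.09 mH

The outer solenoid produces a uniform field B₁ = μ₀n₁I₁ across the inner coil,
so the flux linkage is N₂Φ = N₂B₁A₂ = μ₀n₁N₂A₂·I₁, giving M = μ₀n₁N₂A₂.
A₂ = πr² = π(2.430×10^-2 m)² = 1.855×10^-3 m².
M = (4π×10⁻⁷)(995)(472)(1.855×10^-3) = 1.0948×10^-3 H.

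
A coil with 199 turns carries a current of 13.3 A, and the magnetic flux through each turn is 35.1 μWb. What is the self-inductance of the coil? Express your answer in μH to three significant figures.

L ≈ 525 μH

Self-inductance is defined by L = NΦ_B/I (flux linkage over current).
L = (199)(3.510×10^-5 Wb)/(13.3 A) = 5.252×10^-4 H.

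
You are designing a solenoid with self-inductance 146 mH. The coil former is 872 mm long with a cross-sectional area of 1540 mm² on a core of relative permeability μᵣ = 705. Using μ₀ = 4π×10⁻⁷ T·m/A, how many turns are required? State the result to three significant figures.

A = 1540 mm² = 1.540×10^-3 m².
From L = μ₀μᵣN²A/ℓ, N = √(Lℓ / (μ₀μᵣA)).
N = √[(0.146)(0.872) / ((4π×10⁻⁷)(705)×1.540×10^-3)] = √(9.331×10^4) ≈ 305.47.

N ≈ 305 turns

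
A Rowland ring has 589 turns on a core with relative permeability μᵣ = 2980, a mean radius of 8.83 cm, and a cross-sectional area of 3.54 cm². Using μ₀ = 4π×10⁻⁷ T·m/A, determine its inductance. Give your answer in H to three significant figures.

L ≈ 0.829 H

For a thin toroid, L = μ₀μᵣN²A/(2πR).
L = (4π×10⁻⁷)(2980)(589)²(3.540×10^-4) / (2π×8.830×10^-2 m) = 0.8289 H.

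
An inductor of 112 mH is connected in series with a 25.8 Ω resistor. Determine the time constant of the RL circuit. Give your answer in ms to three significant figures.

τ ≈ 4.34 ms

τ = L/R = (0.112 H)/(25.8 Ω) = 4.341×10^-3 s.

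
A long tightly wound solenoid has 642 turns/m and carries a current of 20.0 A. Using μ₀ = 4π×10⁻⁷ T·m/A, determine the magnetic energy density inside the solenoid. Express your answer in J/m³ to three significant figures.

u ≈ 104 J/m³

B = μ₀nI = (4π×10⁻⁷)(642)(20.0) = 1.614×10^-2 T.
u = B²/(2μ₀) = (1.614×10^-2)²/(2×4π×10⁻⁷) = 103.6 J/m³.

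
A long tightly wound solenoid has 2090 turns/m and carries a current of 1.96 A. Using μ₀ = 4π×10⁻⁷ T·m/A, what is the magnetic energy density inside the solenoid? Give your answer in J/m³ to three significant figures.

B = μ₀nI = (4π×10⁻⁷)(2.090×10^3)(1.96) = 5.148×10^-3 T.
u = B²/(2μ₀) = (5.148×10^-3)²/(2×4π×10⁻⁷) = 10.54 J/m³.

u ≈ 10.5 J/m³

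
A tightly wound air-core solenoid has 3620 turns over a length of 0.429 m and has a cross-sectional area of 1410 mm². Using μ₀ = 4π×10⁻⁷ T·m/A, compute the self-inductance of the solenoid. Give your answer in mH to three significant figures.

L ≈ 54.1 mH

A = 1410 mm² = 1.410×10^-3 m².
For a long solenoid, L = μ₀N²A/ℓ.
L = (4π×10⁻⁷)(3620)²(1.410×10^-3)/(0.429 m) = 5.412×10^-2 H.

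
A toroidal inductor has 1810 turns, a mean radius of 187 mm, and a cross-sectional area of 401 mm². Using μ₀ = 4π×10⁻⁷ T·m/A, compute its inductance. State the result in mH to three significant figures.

For a thin toroid, L = μ₀N²A/(2πR).
L = (4π×10⁻⁷)(1810)²(4.010×10^-4) / (2π×0.187 m) = 1.405×10^-3 H.

L ≈ 1.41 mH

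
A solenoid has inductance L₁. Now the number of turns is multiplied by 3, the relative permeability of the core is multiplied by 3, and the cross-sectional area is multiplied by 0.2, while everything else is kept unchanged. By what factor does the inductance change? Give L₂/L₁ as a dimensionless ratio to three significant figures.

L₂/L₁ = 5.40

For a solenoid, L ∝ μᵣN²A/ℓ.
L₂/L₁ = (3)^2 × (3) × (0.2) = 5.40.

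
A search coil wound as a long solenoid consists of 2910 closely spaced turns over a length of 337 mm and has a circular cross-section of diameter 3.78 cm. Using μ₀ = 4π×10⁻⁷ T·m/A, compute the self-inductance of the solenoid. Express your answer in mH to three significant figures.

L ≈ 35.4 mH

A = π(d/2)² = π(1.890×10^-2 m)² = 1.122×10^-3 m².
For a long solenoid, L = μ₀N²A/ℓ.
L = (4π×10⁻⁷)(2910)²(1.122×10^-3)/(0.337 m) = 3.544×10^-2 H.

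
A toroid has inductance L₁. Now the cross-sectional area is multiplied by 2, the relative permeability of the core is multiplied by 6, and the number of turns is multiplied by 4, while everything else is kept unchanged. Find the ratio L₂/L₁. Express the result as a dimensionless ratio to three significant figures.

For a toroid, L ∝ μᵣN²A/R.
L₂/L₁ = (2) × (6) × (4)^2 = 192.

L₂/L₁ = 192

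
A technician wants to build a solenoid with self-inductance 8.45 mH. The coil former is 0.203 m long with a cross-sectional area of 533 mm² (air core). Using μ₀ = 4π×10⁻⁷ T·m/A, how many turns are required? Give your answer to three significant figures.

N ≈ 1600 turns

A = 533 mm² = 5.330×10^-4 m².
From L = μ₀N²A/ℓ, N = √(Lℓ / (μ₀A)).
N = √[(8.450×10^-3)(0.203) / ((4π×10⁻⁷)×5.330×10^-4)] = √(2.561×10^6) ≈ 1600.3.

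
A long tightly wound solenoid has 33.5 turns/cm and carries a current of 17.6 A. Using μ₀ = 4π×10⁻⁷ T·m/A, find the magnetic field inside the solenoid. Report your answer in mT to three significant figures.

Inside a long solenoid, B = μ₀nI.
B = (4π×10⁻⁷)(3.350×10^3 m⁻¹)(17.6 A) = 7.409×10^-2 T.

B ≈ 74.1 mT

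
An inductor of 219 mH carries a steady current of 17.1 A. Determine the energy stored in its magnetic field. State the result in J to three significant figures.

Stored magnetic energy: U = ½LI².
U = ½(0.219 H)(17.1 A)² = 32.02 J.

U ≈ 32.0 J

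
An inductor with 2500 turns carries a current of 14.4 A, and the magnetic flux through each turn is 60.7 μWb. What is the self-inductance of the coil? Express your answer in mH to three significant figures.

Self-inductance is defined by L = NΦ_B/I (flux linkage over current).
L = (2500)(6.070×10^-5 Wb)/(14.4 A) = 1.054×10^-2 H.

L ≈ 10.5 mH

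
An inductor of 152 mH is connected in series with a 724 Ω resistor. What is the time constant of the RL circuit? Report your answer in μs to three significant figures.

τ = L/R = (0.152 H)/(724 Ω) = 2.099×10^-4 s.

τ ≈ 210 μs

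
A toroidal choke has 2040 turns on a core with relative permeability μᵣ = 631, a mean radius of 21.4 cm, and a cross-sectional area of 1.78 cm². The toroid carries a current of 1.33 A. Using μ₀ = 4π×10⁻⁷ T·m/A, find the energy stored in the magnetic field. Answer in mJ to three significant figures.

U ≈ 386 mJ

L = μ₀μᵣN²A/(2πR) = (4π×10⁻⁷)(631)(2040)²(1.780×10^-4)/(2π×0.214) = 0.4368 H.
U = ½LI² = ½(0.4368)(1.33)² = 0.3864 J.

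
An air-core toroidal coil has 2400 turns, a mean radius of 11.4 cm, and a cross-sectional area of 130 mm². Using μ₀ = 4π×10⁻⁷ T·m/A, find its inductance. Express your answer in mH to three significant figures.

L ≈ 1.31 mH

For a thin toroid, L = μ₀N²A/(2πR).
L = (4π×10⁻⁷)(2400)²(1.300×10^-4) / (2π×0.114 m) = 1.314×10^-3 H.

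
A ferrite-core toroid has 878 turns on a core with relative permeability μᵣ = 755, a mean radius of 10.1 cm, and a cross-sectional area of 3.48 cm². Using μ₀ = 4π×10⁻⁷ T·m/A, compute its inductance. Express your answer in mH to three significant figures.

For a thin toroid, L = μ₀μᵣN²A/(2πR).
L = (4π×10⁻⁷)(755)(878)²(3.480×10^-4) / (2π×0.101 m) = 0.4011 H.

L ≈ 401 mH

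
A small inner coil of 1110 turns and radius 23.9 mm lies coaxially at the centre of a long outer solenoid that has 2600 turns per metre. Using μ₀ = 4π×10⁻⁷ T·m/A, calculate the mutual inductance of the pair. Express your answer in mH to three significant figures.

M ≈ 6.51 mH

The outer solenoid produces a uniform field B₁ = μ₀n₁I₁ across the inner coil,
so the flux linkage is N₂Φ = N₂B₁A₂ = μ₀n₁N₂A₂·I₁, giving M = μ₀n₁N₂A₂.
A₂ = πr² = π(2.390×10^-2 m)² = 1.7945×10^-3 m².
M = (4π×10⁻⁷)(2600)(1110)(1.7945×10^-3) = 6.508×10^-3 H.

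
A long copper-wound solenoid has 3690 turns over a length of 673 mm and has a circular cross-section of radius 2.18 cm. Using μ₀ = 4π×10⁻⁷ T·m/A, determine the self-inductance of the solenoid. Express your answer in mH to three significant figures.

L ≈ 38.0 mH

A = πr² = π(2.180×10^-2 m)² = 1.493×10^-3 m².
For a long solenoid, L = μ₀N²A/ℓ.
L = (4π×10⁻⁷)(3690)²(1.493×10^-3)/(0.673 m) = 3.796×10^-2 H.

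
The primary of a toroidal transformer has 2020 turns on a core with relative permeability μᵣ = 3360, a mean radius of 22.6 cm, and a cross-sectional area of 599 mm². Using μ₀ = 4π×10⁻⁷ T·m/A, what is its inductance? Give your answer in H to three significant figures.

L ≈ 7.27 H

For a thin toroid, L = μ₀μᵣN²A/(2πR).
L = (4π×10⁻⁷)(3360)(2020)²(5.990×10^-4) / (2π×0.226 m) = 7.268 H.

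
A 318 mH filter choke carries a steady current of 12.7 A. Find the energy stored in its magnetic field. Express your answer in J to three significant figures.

Stored magnetic energy: U = ½LI².
U = ½(0.318 H)(12.7 A)² = 25.645 J.

U ≈ 25.6 J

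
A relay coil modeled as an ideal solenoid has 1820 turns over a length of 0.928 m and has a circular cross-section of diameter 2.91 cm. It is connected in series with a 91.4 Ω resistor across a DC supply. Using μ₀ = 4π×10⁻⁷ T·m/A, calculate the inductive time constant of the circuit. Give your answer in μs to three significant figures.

A = π(d/2)² = π(1.455×10^-2 m)² = 6.651×10^-4 m².
L = μ₀N²A/ℓ = (4π×10⁻⁷)(1820)²(6.651×10^-4)/(0.928) = 2.983×10^-3 H.
τ = L/R = (2.983×10^-3)/(91.4) = 3.264×10^-5 s.

τ ≈ 32.6 μs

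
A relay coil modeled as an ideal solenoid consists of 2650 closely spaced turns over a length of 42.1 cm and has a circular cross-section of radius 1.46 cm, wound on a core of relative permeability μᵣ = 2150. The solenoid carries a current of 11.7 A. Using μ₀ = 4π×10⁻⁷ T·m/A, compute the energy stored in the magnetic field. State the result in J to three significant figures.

A = πr² = π(1.460×10^-2 m)² = 6.697×10^-4 m².
L = μ₀μᵣN²A/ℓ = (4π×10⁻⁷)(2150)(2650)²(6.697×10^-4)/(0.421) = 30.18 H.
U = ½LI² = ½(30.18)(11.7)² = 2.066×10^3 J.

U ≈ 2070 J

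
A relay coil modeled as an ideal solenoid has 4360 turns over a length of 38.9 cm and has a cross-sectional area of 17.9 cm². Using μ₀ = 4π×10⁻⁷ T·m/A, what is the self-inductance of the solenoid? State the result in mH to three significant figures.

L ≈ 110 mH

A = 17.9 cm² = 1.790×10^-3 m².
For a long solenoid, L = μ₀N²A/ℓ.
L = (4π×10⁻⁷)(4360)²(1.790×10^-3)/(0.389 m) = 0.1099 H.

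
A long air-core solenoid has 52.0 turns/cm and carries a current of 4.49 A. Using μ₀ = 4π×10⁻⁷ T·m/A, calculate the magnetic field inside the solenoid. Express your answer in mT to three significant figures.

Inside a long solenoid, B = μ₀nI.
B = (4π×10⁻⁷)(5.200×10^3 m⁻¹)(4.49 A) = 2.934×10^-2 T.

B ≈ 29.3 mT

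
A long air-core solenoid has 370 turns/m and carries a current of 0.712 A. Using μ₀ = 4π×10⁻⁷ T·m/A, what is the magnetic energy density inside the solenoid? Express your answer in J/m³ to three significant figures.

u ≈ 0.0436 J/m³

B = μ₀nI = (4π×10⁻⁷)(370)(0.712) = 3.310×10^-4 T.
u = B²/(2μ₀) = (3.310×10^-4)²/(2×4π×10⁻⁷) = 4.361×10^-2 J/m³.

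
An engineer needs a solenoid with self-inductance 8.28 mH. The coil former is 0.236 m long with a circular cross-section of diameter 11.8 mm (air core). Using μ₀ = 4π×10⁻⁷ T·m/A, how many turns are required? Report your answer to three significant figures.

A = π(d/2)² = π(5.900×10^-3 m)² = 1.094×10^-4 m².
From L = μ₀N²A/ℓ, N = √(Lℓ / (μ₀A)).
N = √[(8.280×10^-3)(0.236) / ((4π×10⁻⁷)×1.094×10^-4)] = √(1.422×10^7) ≈ 3770.9.

N ≈ 3770 turns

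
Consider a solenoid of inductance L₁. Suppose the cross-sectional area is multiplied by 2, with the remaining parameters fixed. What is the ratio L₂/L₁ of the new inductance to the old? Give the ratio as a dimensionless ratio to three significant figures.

L₂/L₁ = 2.00

For a solenoid, L ∝ μᵣN²A/ℓ.
L₂/L₁ = (2) = 2.00.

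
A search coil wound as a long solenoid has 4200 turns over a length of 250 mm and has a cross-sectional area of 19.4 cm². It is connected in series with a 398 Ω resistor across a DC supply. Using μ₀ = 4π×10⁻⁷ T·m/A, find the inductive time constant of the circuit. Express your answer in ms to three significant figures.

A = 19.4 cm² = 1.940×10^-3 m².
L = μ₀N²A/ℓ = (4π×10⁻⁷)(4200)²(1.940×10^-3)/(0.25) = 0.172 H.
τ = L/R = (0.172)/(398) = 4.322×10^-4 s.

τ ≈ 0.432 ms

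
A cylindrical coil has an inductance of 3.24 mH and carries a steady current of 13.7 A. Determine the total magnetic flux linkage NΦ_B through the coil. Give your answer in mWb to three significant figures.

NΦ_B ≈ 44.4 mWb

From L = NΦ_B/I, the flux linkage is NΦ_B = LI.
NΦ_B = (3.240×10^-3 H)(13.7 A) = 4.439×10^-2 Wb.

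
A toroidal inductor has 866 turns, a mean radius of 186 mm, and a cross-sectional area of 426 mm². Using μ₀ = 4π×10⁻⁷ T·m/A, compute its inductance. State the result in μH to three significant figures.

L ≈ 344 μH

For a thin toroid, L = μ₀N²A/(2πR).
L = (4π×10⁻⁷)(866)²(4.260×10^-4) / (2π×0.186 m) = 3.435×10^-4 H.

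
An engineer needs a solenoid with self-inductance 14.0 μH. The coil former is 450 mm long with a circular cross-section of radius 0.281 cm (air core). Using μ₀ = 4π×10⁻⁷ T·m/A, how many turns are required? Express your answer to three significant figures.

N ≈ 450 turns

A = πr² = π(2.810×10^-3 m)² = 2.481×10^-5 m².
From L = μ₀N²A/ℓ, N = √(Lℓ / (μ₀A)).
N = √[(1.400×10^-5)(0.45) / ((4π×10⁻⁷)×2.481×10^-5)] = √(2.021×10^5) ≈ 449.6.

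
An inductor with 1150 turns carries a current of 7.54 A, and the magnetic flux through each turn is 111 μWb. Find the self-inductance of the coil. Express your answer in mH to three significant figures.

Self-inductance is defined by L = NΦ_B/I (flux linkage over current).
L = (1150)(1.110×10^-4 Wb)/(7.54 A) = 1.693×10^-2 H.

L ≈ 16.9 mH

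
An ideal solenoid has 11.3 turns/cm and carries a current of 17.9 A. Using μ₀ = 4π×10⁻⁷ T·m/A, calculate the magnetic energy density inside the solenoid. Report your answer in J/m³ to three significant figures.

B = μ₀nI = (4π×10⁻⁷)(1.130×10^3)(17.9) = 2.542×10^-2 T.
u = B²/(2μ₀) = (2.542×10^-2)²/(2×4π×10⁻⁷) = 257.1 J/m³.

u ≈ 257 J/m³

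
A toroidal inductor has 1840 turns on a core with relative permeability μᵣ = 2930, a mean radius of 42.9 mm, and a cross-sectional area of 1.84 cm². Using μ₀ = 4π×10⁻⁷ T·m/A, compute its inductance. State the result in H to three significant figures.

For a thin toroid, L = μ₀μᵣN²A/(2πR).
L = (4π×10⁻⁷)(2930)(1840)²(1.840×10^-4) / (2π×4.290×10^-2 m) = 8.509 H.

L ≈ 8.51 H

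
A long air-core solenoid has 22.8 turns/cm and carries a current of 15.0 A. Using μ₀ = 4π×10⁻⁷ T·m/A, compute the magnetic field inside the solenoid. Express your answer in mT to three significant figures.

B ≈ 43.0 mT

Inside a long solenoid, B = μ₀nI.
B = (4π×10⁻⁷)(2.280×10^3 m⁻¹)(15.0 A) = 4.298×10^-2 T.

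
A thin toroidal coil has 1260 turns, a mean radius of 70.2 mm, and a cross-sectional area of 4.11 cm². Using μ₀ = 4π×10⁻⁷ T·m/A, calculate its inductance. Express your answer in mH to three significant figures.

L ≈ 1.86 mH

For a thin toroid, L = μ₀N²A/(2πR).
L = (4π×10⁻⁷)(1260)²(4.110×10^-4) / (2π×7.020×10^-2 m) = 1.859×10^-3 H.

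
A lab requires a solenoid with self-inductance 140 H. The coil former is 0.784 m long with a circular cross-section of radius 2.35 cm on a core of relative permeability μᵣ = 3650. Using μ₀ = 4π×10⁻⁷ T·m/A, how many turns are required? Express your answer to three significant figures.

A = πr² = π(2.350×10^-2 m)² = 1.7349×10^-3 m².
From L = μ₀μᵣN²A/ℓ, N = √(Lℓ / (μ₀μᵣA)).
N = √[(140)(0.784) / ((4π×10⁻⁷)(3650)×1.7349×10^-3)] = √(1.379×10^7) ≈ 3713.9.

N ≈ 3710 turns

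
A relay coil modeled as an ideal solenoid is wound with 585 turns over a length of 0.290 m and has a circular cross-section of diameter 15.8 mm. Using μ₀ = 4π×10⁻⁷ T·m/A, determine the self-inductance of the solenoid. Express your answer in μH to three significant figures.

A = π(d/2)² = π(7.900×10^-3 m)² = 1.961×10^-4 m².
For a long solenoid, L = μ₀N²A/ℓ.
L = (4π×10⁻⁷)(585)²(1.961×10^-4)/(0.29 m) = 2.908×10^-4 H.

L ≈ 291 μH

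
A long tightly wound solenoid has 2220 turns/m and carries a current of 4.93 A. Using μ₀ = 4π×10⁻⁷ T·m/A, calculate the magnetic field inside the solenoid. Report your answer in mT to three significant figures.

Inside a long solenoid, B = μ₀nI.
B = (4π×10⁻⁷)(2.220×10^3 m⁻¹)(4.93 A) = 1.375×10^-2 T.

B ≈ 13.8 mT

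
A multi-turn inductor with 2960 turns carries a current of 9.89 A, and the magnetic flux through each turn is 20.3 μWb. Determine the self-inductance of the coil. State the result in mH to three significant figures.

Self-inductance is defined by L = NΦ_B/I (flux linkage over current).
L = (2960)(2.030×10^-5 Wb)/(9.89 A) = 6.076×10^-3 H.

L ≈ 6.08 mH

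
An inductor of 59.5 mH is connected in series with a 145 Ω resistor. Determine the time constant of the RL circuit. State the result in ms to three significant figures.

τ = L/R = (5.950×10^-2 H)/(145 Ω) = 4.103×10^-4 s.

τ ≈ 0.410 ms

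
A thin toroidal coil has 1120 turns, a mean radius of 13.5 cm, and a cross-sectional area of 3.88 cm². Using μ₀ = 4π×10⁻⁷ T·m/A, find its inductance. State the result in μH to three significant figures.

L ≈ 721 μH

For a thin toroid, L = μ₀N²A/(2πR).
L = (4π×10⁻⁷)(1120)²(3.880×10^-4) / (2π×0.135 m) = 7.210×10^-4 H.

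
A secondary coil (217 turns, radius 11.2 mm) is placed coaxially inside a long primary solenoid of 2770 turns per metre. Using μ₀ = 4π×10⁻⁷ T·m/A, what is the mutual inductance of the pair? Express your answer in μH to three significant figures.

M ≈ 298 μH

The outer solenoid produces a uniform field B₁ = μ₀n₁I₁ across the inner coil,
so the flux linkage is N₂Φ = N₂B₁A₂ = μ₀n₁N₂A₂·I₁, giving M = μ₀n₁N₂A₂.
A₂ = πr² = π(1.120×10^-2 m)² = 3.941×10^-4 m².
M = (4π×10⁻⁷)(2770)(217)(3.941×10^-4) = 2.977×10^-4 H.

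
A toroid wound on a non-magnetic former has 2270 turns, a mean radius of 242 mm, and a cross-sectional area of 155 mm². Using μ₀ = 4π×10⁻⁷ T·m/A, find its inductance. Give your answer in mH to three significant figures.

L ≈ 0.660 mH

For a thin toroid, L = μ₀N²A/(2πR).
L = (4π×10⁻⁷)(2270)²(1.550×10^-4) / (2π×0.242 m) = 6.601×10^-4 H.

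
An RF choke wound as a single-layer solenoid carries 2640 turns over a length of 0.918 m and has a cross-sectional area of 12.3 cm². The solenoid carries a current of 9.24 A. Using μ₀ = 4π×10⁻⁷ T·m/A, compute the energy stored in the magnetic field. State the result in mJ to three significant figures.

A = 12.3 cm² = 1.230×10^-3 m².
L = μ₀N²A/ℓ = (4π×10⁻⁷)(2640)²(1.230×10^-3)/(0.918) = 1.173×10^-2 H.
U = ½LI² = ½(1.173×10^-2)(9.24)² = 0.5009 J.

U ≈ 501 mJ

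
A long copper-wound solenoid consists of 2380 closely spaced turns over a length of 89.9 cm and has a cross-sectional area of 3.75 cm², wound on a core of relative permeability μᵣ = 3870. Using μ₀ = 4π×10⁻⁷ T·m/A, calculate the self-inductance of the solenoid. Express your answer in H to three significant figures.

A = 3.75 cm² = 3.750×10^-4 m².
For a long solenoid, L = μ₀μᵣN²A/ℓ.
L = (4π×10⁻⁷)(3870)(2380)²(3.750×10^-4)/(0.899 m) = 11.49 H.

L ≈ 11.5 H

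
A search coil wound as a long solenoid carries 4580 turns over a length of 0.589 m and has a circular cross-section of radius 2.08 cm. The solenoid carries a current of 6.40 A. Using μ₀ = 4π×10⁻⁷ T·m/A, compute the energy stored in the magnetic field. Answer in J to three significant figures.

A = πr² = π(2.080×10^-2 m)² = 1.359×10^-3 m².
L = μ₀N²A/ℓ = (4π×10⁻⁷)(4580)²(1.359×10^-3)/(0.589) = 6.083×10^-2 H.
U = ½LI² = ½(6.083×10^-2)(6.40)² = 1.246 J.

U ≈ 1.25 J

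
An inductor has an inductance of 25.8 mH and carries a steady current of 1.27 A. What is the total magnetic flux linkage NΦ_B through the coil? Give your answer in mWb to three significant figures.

NΦ_B ≈ 32.8 mWb

From L = NΦ_B/I, the flux linkage is NΦ_B = LI.
NΦ_B = (2.580×10^-2 H)(1.27 A) = 3.277×10^-2 Wb.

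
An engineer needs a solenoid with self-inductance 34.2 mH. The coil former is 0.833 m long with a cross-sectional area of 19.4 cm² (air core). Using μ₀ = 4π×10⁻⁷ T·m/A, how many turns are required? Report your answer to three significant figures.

A = 19.4 cm² = 1.940×10^-3 m².
From L = μ₀N²A/ℓ, N = √(Lℓ / (μ₀A)).
N = √[(3.420×10^-2)(0.833) / ((4π×10⁻⁷)×1.940×10^-3)] = √(1.169×10^7) ≈ 3418.5.

N ≈ 3420 turns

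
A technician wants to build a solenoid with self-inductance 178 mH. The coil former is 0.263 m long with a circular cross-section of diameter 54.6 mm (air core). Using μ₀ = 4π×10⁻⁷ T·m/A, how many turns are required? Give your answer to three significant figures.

N ≈ 3990 turns

A = π(d/2)² = π(2.730×10^-2 m)² = 2.341×10^-3 m².
From L = μ₀N²A/ℓ, N = √(Lℓ / (μ₀A)).
N = √[(0.178)(0.263) / ((4π×10⁻⁷)×2.341×10^-3)] = √(1.591×10^7) ≈ 3988.8.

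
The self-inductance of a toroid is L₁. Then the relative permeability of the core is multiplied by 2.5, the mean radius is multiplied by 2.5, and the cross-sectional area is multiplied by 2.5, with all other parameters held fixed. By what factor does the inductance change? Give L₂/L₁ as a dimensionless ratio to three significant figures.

For a toroid, L ∝ μᵣN²A/R.
L₂/L₁ = (2.5) × (2.5)^-1 × (2.5) = 2.50.

L₂/L₁ = 2.50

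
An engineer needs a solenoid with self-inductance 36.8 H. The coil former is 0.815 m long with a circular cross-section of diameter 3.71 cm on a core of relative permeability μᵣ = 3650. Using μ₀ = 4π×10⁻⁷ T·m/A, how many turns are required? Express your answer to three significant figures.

A = π(d/2)² = π(1.855×10^-2 m)² = 1.081×10^-3 m².
From L = μ₀μᵣN²A/ℓ, N = √(Lℓ / (μ₀μᵣA)).
N = √[(36.8)(0.815) / ((4π×10⁻⁷)(3650)×1.081×10^-3)] = √(6.049×10^6) ≈ 2459.4.

N ≈ 2460 turns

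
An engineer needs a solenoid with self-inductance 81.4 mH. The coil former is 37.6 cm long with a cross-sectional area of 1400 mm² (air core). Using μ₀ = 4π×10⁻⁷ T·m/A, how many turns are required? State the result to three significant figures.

N ≈ 4170 turns

A = 1400 mm² = 1.400×10^-3 m².
From L = μ₀N²A/ℓ, N = √(Lℓ / (μ₀A)).
N = √[(8.140×10^-2)(0.376) / ((4π×10⁻⁷)×1.400×10^-3)] = √(1.740×10^7) ≈ 4171.0.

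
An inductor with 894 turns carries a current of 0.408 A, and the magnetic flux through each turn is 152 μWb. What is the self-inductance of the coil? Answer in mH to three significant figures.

L ≈ 333 mH

Self-inductance is defined by L = NΦ_B/I (flux linkage over current).
L = (894)(1.520×10^-4 Wb)/(0.408 A) = 0.3331 H.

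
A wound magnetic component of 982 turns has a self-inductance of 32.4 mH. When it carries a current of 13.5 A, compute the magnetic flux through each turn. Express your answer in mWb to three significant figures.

From L = NΦ_B/I, the flux per turn is Φ_B = LI/N.
Φ_B = (3.240×10^-2 H)(13.5 A)/982 = 4.454×10^-4 Wb.

Φ_B ≈ 0.445 mWb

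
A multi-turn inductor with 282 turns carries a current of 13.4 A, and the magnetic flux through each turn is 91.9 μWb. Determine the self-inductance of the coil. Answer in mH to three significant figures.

L ≈ 1.93 mH

Self-inductance is defined by L = NΦ_B/I (flux linkage over current).
L = (282)(9.190×10^-5 Wb)/(13.4 A) = 1.934×10^-3 H.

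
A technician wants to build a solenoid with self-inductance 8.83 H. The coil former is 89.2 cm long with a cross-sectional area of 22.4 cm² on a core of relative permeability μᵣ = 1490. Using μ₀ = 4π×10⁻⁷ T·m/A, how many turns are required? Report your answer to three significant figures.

A = 22.4 cm² = 2.240×10^-3 m².
From L = μ₀μᵣN²A/ℓ, N = √(Lℓ / (μ₀μᵣA)).
N = √[(8.83)(0.892) / ((4π×10⁻⁷)(1490)×2.240×10^-3)] = √(1.878×10^6) ≈ 1370.4.

N ≈ 1370 turns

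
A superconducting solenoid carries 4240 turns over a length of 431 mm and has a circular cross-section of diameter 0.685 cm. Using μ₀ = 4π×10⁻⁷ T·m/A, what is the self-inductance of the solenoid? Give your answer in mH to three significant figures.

A = π(d/2)² = π(3.425×10^-3 m)² = 3.685×10^-5 m².
For a long solenoid, L = μ₀N²A/ℓ.
L = (4π×10⁻⁷)(4240)²(3.685×10^-5)/(0.431 m) = 1.932×10^-3 H.

L ≈ 1.93 mH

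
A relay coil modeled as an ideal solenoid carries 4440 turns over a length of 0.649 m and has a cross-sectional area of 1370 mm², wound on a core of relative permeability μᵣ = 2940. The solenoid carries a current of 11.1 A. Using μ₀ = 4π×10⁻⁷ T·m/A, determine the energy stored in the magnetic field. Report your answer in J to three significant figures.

A = 1370 mm² = 1.370×10^-3 m².
L = μ₀μᵣN²A/ℓ = (4π×10⁻⁷)(2940)(4440)²(1.370×10^-3)/(0.649) = 153.7 H.
U = ½LI² = ½(153.7)(11.1)² = 9.471×10^3 J.

U ≈ 9470 J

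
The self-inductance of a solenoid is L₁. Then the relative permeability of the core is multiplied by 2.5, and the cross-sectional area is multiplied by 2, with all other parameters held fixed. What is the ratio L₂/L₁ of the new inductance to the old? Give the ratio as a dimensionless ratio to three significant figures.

L₂/L₁ = 5.00

For a solenoid, L ∝ μᵣN²A/ℓ.
L₂/L₁ = (2.5) × (2) = 5.00.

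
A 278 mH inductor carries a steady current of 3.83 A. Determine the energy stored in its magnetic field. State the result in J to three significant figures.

U ≈ 2.04 J

Stored magnetic energy: U = ½LI².
U = ½(0.278 H)(3.83 A)² = 2.039 J.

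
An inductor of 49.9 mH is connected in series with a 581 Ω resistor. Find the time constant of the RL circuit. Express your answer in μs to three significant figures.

τ = L/R = (4.990×10^-2 H)/(581 Ω) = 8.589×10^-5 s.

τ ≈ 85.9 μs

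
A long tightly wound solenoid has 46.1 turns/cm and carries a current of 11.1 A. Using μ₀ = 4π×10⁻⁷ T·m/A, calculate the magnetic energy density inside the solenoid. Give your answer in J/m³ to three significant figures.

u ≈ 1650 J/m³

B = μ₀nI = (4π×10⁻⁷)(4.610×10^3)(11.1) = 6.430×10^-2 T.
u = B²/(2μ₀) = (6.430×10^-2)²/(2×4π×10⁻⁷) = 1.645×10^3 J/m³.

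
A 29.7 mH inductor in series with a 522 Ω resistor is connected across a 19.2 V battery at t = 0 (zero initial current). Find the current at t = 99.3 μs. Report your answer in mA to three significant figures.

I ≈ 30.4 mA

τ = L/R = 2.970×10^-2/522 = 5.690×10^-5 s; final current I_∞ = ε/R = 19.2/522 = 3.678×10^-2 A.
I(t) = I_∞(1 − e^(−t/τ)) with t/τ = 1.745.
I = (3.678×10^-2)(1 − e^(−1.745)) = 3.036×10^-2 A.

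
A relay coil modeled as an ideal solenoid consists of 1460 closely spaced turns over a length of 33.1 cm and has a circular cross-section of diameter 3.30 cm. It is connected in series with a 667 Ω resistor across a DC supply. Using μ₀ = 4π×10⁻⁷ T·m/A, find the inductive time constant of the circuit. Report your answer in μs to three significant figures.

A = π(d/2)² = π(1.650×10^-2 m)² = 8.553×10^-4 m².
L = μ₀N²A/ℓ = (4π×10⁻⁷)(1460)²(8.553×10^-4)/(0.331) = 6.922×10^-3 H.
τ = L/R = (6.922×10^-3)/(667) = 1.038×10^-5 s.

τ ≈ 10.4 μs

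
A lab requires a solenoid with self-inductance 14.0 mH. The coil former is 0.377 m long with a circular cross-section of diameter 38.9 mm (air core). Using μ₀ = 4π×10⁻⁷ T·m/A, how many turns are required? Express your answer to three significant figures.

A = π(d/2)² = π(1.945×10^-2 m)² = 1.188×10^-3 m².
From L = μ₀N²A/ℓ, N = √(Lℓ / (μ₀A)).
N = √[(1.400×10^-2)(0.377) / ((4π×10⁻⁷)×1.188×10^-3)] = √(3.534×10^6) ≈ 1879.9.

N ≈ 1880 turns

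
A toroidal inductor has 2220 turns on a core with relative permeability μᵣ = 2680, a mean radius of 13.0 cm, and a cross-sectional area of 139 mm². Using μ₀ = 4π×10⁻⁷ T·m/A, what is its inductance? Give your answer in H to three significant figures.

L ≈ 2.82 H

For a thin toroid, L = μ₀μᵣN²A/(2πR).
L = (4π×10⁻⁷)(2680)(2220)²(1.390×10^-4) / (2π×0.13 m) = 2.8245 H.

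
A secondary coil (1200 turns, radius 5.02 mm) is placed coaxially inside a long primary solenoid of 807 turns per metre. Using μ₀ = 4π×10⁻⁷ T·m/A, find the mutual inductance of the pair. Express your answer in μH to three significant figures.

M ≈ 96.3 μH

The outer solenoid produces a uniform field B₁ = μ₀n₁I₁ across the inner coil,
so the flux linkage is N₂Φ = N₂B₁A₂ = μ₀n₁N₂A₂·I₁, giving M = μ₀n₁N₂A₂.
A₂ = πr² = π(5.020×10^-3 m)² = 7.917×10^-5 m².
M = (4π×10⁻⁷)(807)(1200)(7.917×10^-5) = 9.634×10^-5 H.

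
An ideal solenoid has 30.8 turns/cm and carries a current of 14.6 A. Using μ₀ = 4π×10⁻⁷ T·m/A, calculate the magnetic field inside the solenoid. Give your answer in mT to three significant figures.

Inside a long solenoid, B = μ₀nI.
B = (4π×10⁻⁷)(3.080×10^3 m⁻¹)(14.6 A) = 5.651×10^-2 T.

B ≈ 56.5 mT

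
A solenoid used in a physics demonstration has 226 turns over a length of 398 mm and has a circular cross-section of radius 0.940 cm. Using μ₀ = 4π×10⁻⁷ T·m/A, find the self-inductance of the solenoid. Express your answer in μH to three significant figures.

L ≈ 44.8 μH

A = πr² = π(9.400×10^-3 m)² = 2.776×10^-4 m².
For a long solenoid, L = μ₀N²A/ℓ.
L = (4π×10⁻⁷)(226)²(2.776×10^-4)/(0.398 m) = 4.477×10^-5 H.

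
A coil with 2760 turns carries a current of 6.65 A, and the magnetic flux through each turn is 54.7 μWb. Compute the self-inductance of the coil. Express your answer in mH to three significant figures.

Self-inductance is defined by L = NΦ_B/I (flux linkage over current).
L = (2760)(5.470×10^-5 Wb)/(6.65 A) = 2.270×10^-2 H.

L ≈ 22.7 mH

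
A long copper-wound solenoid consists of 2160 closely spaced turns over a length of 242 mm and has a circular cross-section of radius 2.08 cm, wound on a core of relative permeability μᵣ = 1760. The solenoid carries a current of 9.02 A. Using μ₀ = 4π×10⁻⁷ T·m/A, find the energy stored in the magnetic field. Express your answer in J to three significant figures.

A = πr² = π(2.080×10^-2 m)² = 1.359×10^-3 m².
L = μ₀μᵣN²A/ℓ = (4π×10⁻⁷)(1760)(2160)²(1.359×10^-3)/(0.242) = 57.96 H.
U = ½LI² = ½(57.96)(9.02)² = 2.358×10^3 J.

U ≈ 2360 J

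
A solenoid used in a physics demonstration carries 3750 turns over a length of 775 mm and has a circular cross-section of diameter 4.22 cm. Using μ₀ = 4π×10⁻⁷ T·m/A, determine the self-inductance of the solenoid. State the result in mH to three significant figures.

L ≈ 31.9 mH

A = π(d/2)² = π(2.110×10^-2 m)² = 1.399×10^-3 m².
For a long solenoid, L = μ₀N²A/ℓ.
L = (4π×10⁻⁷)(3750)²(1.399×10^-3)/(0.775 m) = 3.189×10^-2 H.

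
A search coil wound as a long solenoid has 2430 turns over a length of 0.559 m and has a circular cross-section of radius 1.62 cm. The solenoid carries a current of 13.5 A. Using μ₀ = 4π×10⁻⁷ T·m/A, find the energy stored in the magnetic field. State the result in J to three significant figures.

A = πr² = π(1.620×10^-2 m)² = 8.2448×10^-4 m².
L = μ₀N²A/ℓ = (4π×10⁻⁷)(2430)²(8.2448×10^-4)/(0.559) = 1.094×10^-2 H.
U = ½LI² = ½(1.094×10^-2)(13.5)² = 0.9973 J.

U ≈ 0.997 J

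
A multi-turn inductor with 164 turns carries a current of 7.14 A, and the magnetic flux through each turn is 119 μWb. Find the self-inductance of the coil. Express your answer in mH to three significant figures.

L ≈ 2.73 mH

Self-inductance is defined by L = NΦ_B/I (flux linkage over current).
L = (164)(1.190×10^-4 Wb)/(7.14 A) = 2.733×10^-3 H.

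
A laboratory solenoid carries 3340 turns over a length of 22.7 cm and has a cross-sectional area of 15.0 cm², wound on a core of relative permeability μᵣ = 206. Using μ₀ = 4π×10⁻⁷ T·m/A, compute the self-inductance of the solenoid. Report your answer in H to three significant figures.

L ≈ 19.1 H

A = 15.0 cm² = 1.500×10^-3 m².
For a long solenoid, L = μ₀μᵣN²A/ℓ.
L = (4π×10⁻⁷)(206)(3340)²(1.500×10^-3)/(0.227 m) = 19.08 H.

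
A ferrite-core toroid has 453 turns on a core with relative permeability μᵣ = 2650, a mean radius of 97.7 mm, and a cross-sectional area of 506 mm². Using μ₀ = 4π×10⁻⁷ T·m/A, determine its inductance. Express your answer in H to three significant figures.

L ≈ 0.563 H

For a thin toroid, L = μ₀μᵣN²A/(2πR).
L = (4π×10⁻⁷)(2650)(453)²(5.060×10^-4) / (2π×9.770×10^-2 m) = 0.5633 H.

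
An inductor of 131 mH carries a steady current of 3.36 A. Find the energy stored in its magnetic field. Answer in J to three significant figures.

U ≈ 0.739 J

Stored magnetic energy: U = ½LI².
U = ½(0.131 H)(3.36 A)² = 0.73947 J.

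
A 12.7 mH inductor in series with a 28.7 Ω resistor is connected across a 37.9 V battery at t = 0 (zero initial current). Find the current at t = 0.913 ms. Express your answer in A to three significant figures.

τ = L/R = 1.270×10^-2/28.7 = 4.425×10^-4 s; final current I_∞ = ε/R = 37.9/28.7 = 1.321 A.
I(t) = I_∞(1 − e^(−t/τ)) with t/τ = 2.063.
I = (1.321)(1 − e^(−2.063)) = 1.153 A.

I ≈ 1.15 A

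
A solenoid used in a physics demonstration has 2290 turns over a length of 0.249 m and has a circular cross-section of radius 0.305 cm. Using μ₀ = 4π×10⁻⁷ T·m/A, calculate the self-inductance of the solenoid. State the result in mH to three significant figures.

A = πr² = π(3.050×10^-3 m)² = 2.922×10^-5 m².
For a long solenoid, L = μ₀N²A/ℓ.
L = (4π×10⁻⁷)(2290)²(2.922×10^-5)/(0.249 m) = 7.734×10^-4 H.

L ≈ 0.773 mH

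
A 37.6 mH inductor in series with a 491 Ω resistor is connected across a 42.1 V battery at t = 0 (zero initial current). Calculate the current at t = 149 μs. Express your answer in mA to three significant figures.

I ≈ 73.5 mA

τ = L/R = 3.760×10^-2/491 = 7.658×10^-5 s; final current I_∞ = ε/R = 42.1/491 = 8.574×10^-2 A.
I(t) = I_∞(1 − e^(−t/τ)) with t/τ = 1.946.
I = (8.574×10^-2)(1 − e^(−1.946)) = 7.349×10^-2 A.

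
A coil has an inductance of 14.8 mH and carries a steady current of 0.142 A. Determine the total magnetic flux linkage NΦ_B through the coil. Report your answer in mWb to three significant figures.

From L = NΦ_B/I, the flux linkage is NΦ_B = LI.
NΦ_B = (1.480×10^-2 H)(0.142 A) = 2.102×10^-3 Wb.

NΦ_B ≈ 2.10 mWb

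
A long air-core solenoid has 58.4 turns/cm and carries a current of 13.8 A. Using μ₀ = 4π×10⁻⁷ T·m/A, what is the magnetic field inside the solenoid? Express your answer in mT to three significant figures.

Inside a long solenoid, B = μ₀nI.
B = (4π×10⁻⁷)(5.840×10^3 m⁻¹)(13.8 A) = 0.1013 T.

B ≈ 101 mT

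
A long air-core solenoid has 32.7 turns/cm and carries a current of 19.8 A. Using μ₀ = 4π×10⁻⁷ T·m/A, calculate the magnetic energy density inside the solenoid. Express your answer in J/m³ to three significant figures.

u ≈ 2630 J/m³

B = μ₀nI = (4π×10⁻⁷)(3.270×10^3)(19.8) = 8.136×10^-2 T.
u = B²/(2μ₀) = (8.136×10^-2)²/(2×4π×10⁻⁷) = 2.634×10^3 J/m³.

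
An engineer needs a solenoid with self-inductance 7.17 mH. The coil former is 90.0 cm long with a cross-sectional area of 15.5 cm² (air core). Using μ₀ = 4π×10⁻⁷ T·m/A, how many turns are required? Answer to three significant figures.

A = 15.5 cm² = 1.550×10^-3 m².
From L = μ₀N²A/ℓ, N = √(Lℓ / (μ₀A)).
N = √[(7.170×10^-3)(0.9) / ((4π×10⁻⁷)×1.550×10^-3)] = √(3.313×10^6) ≈ 1820.2.

N ≈ 1820 turns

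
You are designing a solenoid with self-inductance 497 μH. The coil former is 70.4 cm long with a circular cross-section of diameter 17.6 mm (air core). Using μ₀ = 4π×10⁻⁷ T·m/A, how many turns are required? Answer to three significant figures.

N ≈ 1070 turns

A = π(d/2)² = π(8.800×10^-3 m)² = 2.433×10^-4 m².
From L = μ₀N²A/ℓ, N = √(Lℓ / (μ₀A)).
N = √[(4.970×10^-4)(0.704) / ((4π×10⁻⁷)×2.433×10^-4)] = √(1.144×10^6) ≈ 1069.8.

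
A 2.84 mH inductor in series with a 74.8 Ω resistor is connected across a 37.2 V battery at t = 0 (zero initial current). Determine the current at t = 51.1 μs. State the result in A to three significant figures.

I ≈ 0.368 A

τ = L/R = 2.840×10^-3/74.8 = 3.797×10^-5 s; final current I_∞ = ε/R = 37.2/74.8 = 0.4973 A.
I(t) = I_∞(1 − e^(−t/τ)) with t/τ = 1.346.
I = (0.4973)(1 − e^(−1.346)) = 0.3679 A.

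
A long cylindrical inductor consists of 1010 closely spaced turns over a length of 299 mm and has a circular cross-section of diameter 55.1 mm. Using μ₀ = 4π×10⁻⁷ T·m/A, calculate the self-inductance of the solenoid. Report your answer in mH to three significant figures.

L ≈ 10.2 mH

A = π(d/2)² = π(2.755×10^-2 m)² = 2.384×10^-3 m².
For a long solenoid, L = μ₀N²A/ℓ.
L = (4π×10⁻⁷)(1010)²(2.384×10^-3)/(0.299 m) = 1.022×10^-2 H.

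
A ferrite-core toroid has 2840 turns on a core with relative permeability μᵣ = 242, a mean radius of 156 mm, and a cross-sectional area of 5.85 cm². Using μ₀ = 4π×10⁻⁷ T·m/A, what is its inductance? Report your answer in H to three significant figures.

L ≈ 1.46 H

For a thin toroid, L = μ₀μᵣN²A/(2πR).
L = (4π×10⁻⁷)(242)(2840)²(5.850×10^-4) / (2π×0.156 m) = 1.464 H.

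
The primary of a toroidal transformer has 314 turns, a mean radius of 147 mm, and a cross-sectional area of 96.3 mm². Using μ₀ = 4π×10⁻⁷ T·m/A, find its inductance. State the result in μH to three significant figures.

L ≈ 12.9 μH

For a thin toroid, L = μ₀N²A/(2πR).
L = (4π×10⁻⁷)(314)²(9.630×10^-5) / (2π×0.147 m) = 1.292×10^-5 H.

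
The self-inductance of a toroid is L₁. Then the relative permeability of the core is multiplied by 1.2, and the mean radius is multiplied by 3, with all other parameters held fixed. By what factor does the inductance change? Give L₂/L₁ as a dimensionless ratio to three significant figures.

For a toroid, L ∝ μᵣN²A/R.
L₂/L₁ = (1.2) × (3)^-1 = 0.400.

L₂/L₁ = 0.400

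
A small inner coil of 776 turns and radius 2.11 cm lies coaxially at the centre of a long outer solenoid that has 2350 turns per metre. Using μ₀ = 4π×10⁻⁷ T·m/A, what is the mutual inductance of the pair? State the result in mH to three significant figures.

The outer solenoid produces a uniform field B₁ = μ₀n₁I₁ across the inner coil,
so the flux linkage is N₂Φ = N₂B₁A₂ = μ₀n₁N₂A₂·I₁, giving M = μ₀n₁N₂A₂.
A₂ = πr² = π(2.110×10^-2 m)² = 1.399×10^-3 m².
M = (4π×10⁻⁷)(2350)(776)(1.399×10^-3) = 3.205×10^-3 H.

M ≈ 3.21 mH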